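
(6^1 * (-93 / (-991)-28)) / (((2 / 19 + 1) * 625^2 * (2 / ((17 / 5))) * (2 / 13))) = -23224669 / 5419531250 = -0.00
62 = 62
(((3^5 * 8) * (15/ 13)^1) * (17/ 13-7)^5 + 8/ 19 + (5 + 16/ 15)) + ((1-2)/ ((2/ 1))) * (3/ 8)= -295060284521234639/ 22010249040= -13405585.92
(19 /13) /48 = 19 /624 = 0.03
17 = 17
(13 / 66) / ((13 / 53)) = 53 / 66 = 0.80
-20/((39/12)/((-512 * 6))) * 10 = 2457600/13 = 189046.15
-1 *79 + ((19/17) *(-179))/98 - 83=-273293/1666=-164.04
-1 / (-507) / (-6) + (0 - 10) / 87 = -10169 / 88218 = -0.12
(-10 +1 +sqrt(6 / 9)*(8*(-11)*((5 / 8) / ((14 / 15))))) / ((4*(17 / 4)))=-275*sqrt(6) / 238 - 9 / 17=-3.36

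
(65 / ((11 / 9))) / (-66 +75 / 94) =-6110 / 7491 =-0.82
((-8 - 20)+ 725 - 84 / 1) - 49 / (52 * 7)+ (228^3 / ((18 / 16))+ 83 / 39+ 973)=1643773871 / 156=10537011.99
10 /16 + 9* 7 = 509 /8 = 63.62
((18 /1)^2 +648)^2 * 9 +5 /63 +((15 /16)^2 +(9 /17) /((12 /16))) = 2331334338127 /274176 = 8503057.66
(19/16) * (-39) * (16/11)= -741/11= -67.36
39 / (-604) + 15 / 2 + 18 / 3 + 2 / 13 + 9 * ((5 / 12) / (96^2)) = 13.59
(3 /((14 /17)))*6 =153 /7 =21.86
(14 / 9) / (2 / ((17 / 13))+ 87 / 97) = 23086 / 36009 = 0.64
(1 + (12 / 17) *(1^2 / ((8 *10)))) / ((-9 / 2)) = -343 / 1530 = -0.22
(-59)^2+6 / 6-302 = 3180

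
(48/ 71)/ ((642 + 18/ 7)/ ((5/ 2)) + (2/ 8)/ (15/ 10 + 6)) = 10080/ 3844721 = 0.00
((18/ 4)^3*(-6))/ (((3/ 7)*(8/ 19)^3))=-35001477/ 2048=-17090.56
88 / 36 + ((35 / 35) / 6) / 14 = 619 / 252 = 2.46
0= 0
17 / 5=3.40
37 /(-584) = -37 /584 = -0.06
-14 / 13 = -1.08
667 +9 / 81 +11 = 6103 / 9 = 678.11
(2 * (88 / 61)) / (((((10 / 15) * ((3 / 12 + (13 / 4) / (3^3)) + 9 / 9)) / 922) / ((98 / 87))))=214685856 / 65453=3280.00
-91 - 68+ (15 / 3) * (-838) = -4349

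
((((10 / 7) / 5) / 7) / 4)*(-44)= -22 / 49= -0.45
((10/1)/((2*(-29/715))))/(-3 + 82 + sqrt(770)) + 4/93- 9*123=-1108.11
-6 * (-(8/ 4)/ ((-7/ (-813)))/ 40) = 2439/ 70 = 34.84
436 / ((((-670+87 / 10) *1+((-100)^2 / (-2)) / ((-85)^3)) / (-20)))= 428413600 / 32489269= 13.19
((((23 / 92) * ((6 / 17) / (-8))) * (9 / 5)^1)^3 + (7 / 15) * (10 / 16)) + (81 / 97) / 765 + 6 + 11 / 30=4874677958647 / 731997696000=6.66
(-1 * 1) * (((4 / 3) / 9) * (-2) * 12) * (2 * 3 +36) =149.33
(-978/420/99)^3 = -4330747/332812557000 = -0.00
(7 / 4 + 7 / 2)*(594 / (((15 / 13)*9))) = 3003 / 10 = 300.30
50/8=25/4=6.25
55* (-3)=-165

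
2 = 2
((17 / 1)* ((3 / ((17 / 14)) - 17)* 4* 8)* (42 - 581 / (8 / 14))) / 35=1100632 / 5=220126.40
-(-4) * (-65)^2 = 16900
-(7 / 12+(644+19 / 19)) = -7747 / 12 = -645.58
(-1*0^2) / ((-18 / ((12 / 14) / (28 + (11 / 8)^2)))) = 0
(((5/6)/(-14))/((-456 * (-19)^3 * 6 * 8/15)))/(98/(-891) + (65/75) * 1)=-12375/1574494534144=-0.00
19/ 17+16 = 291/ 17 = 17.12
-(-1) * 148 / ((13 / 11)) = 1628 / 13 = 125.23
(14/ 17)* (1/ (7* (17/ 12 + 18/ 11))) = 264/ 6851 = 0.04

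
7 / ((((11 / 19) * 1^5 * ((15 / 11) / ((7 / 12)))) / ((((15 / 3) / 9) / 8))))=931 / 2592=0.36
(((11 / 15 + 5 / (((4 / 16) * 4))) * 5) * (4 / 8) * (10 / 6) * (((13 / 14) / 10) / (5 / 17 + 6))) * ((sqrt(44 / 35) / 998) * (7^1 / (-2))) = -9503 * sqrt(385) / 134550360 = -0.00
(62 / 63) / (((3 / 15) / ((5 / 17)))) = 1550 / 1071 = 1.45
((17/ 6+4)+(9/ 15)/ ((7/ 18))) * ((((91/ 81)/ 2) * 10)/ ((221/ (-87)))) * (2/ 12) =-51011/ 16524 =-3.09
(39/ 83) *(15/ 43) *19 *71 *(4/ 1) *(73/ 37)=230436180/ 132053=1745.03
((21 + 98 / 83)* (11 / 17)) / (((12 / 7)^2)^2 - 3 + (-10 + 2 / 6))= -145867953 / 40961330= -3.56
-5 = -5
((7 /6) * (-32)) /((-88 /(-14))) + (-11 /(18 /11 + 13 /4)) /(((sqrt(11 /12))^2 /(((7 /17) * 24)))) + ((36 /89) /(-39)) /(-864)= -101175777811 /3349237320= -30.21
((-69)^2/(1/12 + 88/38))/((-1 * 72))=-30153/1094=-27.56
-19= -19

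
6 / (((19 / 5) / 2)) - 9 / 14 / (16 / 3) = 12927 / 4256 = 3.04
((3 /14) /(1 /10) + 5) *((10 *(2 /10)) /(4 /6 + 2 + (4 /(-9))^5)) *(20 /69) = 984150 /629671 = 1.56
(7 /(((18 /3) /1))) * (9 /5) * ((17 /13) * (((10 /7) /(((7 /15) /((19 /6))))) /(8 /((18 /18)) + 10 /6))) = 14535 /5278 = 2.75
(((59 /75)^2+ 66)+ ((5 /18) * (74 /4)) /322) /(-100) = -53641017 /80500000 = -0.67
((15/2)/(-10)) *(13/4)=-39/16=-2.44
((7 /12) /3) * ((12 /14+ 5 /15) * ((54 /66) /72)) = 25 /9504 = 0.00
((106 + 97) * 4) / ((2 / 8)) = 3248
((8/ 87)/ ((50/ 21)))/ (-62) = -0.00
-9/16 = -0.56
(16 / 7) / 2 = 8 / 7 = 1.14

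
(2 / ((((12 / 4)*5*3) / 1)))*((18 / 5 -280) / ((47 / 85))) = -46988 / 2115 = -22.22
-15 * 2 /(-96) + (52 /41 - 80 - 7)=-56035 /656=-85.42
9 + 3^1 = 12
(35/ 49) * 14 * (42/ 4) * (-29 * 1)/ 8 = -3045/ 8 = -380.62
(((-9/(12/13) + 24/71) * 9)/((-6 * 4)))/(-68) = -8019/154496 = -0.05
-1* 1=-1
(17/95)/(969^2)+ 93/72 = 54220403/41977080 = 1.29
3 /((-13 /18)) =-54 /13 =-4.15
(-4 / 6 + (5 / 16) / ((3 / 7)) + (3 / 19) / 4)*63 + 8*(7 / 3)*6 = 36001 / 304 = 118.42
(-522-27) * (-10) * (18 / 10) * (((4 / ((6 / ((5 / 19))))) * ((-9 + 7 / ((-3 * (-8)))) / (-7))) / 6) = 10065 / 28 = 359.46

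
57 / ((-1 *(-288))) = 19 / 96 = 0.20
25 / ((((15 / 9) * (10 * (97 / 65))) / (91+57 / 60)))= 71721 / 776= 92.42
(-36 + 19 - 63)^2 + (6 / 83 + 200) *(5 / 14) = 3759915 / 581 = 6471.45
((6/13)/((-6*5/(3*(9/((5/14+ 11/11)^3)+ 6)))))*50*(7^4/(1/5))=-23715877500/89167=-265971.46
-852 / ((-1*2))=426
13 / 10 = 1.30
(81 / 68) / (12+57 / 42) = 567 / 6358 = 0.09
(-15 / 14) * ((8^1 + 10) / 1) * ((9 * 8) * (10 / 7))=-97200 / 49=-1983.67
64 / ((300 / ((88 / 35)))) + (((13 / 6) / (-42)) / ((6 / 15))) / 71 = 2391107 / 4473000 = 0.53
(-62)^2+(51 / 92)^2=32538217 / 8464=3844.31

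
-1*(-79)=79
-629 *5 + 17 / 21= -66028 / 21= -3144.19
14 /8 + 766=3071 /4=767.75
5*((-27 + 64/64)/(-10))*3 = 39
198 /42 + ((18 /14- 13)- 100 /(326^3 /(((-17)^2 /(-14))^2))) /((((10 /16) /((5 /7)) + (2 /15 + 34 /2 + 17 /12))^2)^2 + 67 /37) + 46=145137562258899500330515 /2861872068176128956151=50.71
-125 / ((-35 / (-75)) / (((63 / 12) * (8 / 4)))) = -5625 / 2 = -2812.50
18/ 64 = 9/ 32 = 0.28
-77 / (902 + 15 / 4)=-308 / 3623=-0.09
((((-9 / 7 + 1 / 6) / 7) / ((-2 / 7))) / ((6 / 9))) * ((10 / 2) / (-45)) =-47 / 504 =-0.09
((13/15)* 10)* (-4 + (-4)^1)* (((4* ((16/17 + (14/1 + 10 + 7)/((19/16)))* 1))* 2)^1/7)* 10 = -21431.08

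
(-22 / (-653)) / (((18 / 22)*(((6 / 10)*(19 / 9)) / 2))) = 2420 / 37221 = 0.07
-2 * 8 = -16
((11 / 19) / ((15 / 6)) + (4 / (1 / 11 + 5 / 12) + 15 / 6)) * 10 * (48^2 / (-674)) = -155627136 / 429001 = -362.77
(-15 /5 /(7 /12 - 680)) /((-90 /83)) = -166 /40765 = -0.00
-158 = -158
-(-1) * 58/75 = 58/75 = 0.77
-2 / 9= -0.22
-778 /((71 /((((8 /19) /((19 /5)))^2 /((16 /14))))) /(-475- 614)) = 1186138800 /9252791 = 128.19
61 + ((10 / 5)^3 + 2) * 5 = 111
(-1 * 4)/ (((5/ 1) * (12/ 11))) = -11/ 15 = -0.73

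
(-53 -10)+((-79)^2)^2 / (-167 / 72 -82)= -2804788305 / 6071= -461997.74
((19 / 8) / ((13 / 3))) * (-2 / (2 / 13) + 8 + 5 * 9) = 285 / 13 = 21.92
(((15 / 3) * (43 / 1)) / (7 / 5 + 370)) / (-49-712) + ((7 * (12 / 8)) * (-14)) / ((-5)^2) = -207763894 / 35329425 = -5.88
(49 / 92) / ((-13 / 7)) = -343 / 1196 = -0.29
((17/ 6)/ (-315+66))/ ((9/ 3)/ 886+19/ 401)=-177643/ 792567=-0.22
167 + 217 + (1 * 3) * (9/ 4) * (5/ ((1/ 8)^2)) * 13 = 28464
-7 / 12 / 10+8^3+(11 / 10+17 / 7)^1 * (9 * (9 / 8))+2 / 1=923443 / 1680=549.67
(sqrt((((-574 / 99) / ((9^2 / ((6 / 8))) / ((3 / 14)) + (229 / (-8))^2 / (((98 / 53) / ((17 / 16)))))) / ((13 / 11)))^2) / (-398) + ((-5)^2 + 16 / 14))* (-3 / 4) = -416818934437793 / 21258535171692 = -19.61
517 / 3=172.33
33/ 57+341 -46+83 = 7193/ 19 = 378.58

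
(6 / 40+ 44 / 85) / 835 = 227 / 283900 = 0.00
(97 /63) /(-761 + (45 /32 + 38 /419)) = -1300576 /641555271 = -0.00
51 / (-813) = -17 / 271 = -0.06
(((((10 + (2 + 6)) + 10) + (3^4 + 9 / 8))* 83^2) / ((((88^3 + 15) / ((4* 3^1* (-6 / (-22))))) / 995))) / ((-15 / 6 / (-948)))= 10304715746412 / 7496357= 1374629.80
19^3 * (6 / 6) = 6859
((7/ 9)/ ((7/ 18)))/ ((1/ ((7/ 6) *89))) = 623/ 3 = 207.67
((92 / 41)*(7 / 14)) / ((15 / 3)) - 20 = -4054 / 205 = -19.78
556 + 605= 1161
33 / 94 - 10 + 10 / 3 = -1781 / 282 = -6.32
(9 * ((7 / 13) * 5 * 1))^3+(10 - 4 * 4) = 31242693 / 2197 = 14220.62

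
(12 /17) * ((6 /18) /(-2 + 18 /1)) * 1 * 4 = 1 /17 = 0.06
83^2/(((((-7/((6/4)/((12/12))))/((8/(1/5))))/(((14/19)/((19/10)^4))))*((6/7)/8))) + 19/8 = -617207354119/19808792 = -31158.25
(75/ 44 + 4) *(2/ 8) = 251/ 176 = 1.43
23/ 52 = 0.44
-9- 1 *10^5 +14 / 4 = -200011 / 2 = -100005.50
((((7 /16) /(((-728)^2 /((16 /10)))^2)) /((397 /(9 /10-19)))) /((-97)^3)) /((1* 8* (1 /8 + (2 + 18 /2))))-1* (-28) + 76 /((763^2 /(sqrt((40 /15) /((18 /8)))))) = 28.00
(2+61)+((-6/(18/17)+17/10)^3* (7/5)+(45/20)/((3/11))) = -2177363/135000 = -16.13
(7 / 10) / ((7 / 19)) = 19 / 10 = 1.90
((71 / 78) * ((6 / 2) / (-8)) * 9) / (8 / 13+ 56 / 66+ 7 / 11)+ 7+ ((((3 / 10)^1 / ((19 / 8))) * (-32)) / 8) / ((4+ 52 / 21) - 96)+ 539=175254160341 / 321837200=544.54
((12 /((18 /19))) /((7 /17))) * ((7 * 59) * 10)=381140 /3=127046.67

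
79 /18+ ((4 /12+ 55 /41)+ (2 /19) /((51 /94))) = 1491673 /238374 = 6.26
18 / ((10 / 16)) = 144 / 5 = 28.80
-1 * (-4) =4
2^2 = 4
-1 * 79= -79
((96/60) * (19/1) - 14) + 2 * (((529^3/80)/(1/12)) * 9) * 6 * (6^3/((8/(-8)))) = -2590035913862/5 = -518007182772.40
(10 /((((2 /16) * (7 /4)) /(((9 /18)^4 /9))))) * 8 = 160 /63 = 2.54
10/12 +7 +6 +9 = 137/6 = 22.83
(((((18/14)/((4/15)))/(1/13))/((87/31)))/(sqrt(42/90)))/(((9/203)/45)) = 90675 * sqrt(105)/28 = 33183.65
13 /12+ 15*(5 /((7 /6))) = 65.37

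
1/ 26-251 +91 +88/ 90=-186011/ 1170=-158.98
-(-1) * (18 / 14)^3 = 729 / 343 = 2.13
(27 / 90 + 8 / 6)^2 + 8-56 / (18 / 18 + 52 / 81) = -400781 / 17100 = -23.44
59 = 59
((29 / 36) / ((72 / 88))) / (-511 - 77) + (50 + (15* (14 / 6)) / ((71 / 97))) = 1323083191 / 13526352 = 97.82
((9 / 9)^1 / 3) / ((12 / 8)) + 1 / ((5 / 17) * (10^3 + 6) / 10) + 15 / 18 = 9863 / 9054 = 1.09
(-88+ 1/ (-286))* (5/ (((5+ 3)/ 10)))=-629225/ 1144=-550.02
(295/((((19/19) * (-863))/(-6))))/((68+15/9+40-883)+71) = -0.00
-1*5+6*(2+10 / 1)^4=124411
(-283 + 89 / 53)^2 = 222308100 / 2809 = 79141.37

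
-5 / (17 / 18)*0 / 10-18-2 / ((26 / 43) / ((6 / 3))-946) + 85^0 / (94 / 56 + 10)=-26465272 / 1477495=-17.91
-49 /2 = -24.50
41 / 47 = 0.87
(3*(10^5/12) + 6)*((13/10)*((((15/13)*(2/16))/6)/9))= 12503/144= 86.83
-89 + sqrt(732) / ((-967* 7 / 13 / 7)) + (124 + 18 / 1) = 53 - 26* sqrt(183) / 967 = 52.64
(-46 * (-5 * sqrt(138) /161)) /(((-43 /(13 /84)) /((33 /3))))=-715 * sqrt(138) /12642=-0.66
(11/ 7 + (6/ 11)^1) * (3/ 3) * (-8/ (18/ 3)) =-652/ 231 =-2.82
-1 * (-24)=24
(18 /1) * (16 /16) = 18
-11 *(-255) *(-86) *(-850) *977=200329453500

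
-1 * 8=-8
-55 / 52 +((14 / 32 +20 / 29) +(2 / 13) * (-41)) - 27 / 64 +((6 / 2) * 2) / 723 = -6.65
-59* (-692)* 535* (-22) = -480545560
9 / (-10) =-9 / 10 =-0.90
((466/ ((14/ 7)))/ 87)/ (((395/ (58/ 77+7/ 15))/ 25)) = 328297/ 1587663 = 0.21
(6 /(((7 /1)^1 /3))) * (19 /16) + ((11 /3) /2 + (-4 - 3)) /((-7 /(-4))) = 17 /168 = 0.10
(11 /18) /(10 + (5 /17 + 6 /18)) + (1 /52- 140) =-1478849 /10569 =-139.92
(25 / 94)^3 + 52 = 43205993 / 830584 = 52.02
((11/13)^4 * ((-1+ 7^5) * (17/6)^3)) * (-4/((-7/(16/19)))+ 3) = 93284954622079/136750068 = 682156.55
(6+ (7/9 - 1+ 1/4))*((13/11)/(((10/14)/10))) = 19747/198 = 99.73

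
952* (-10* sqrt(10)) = -9520* sqrt(10) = -30104.88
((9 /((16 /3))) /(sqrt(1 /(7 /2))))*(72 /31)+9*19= 243*sqrt(14) /124+171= 178.33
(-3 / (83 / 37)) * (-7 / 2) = 777 / 166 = 4.68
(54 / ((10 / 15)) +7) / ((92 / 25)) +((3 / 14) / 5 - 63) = -62861 / 1610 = -39.04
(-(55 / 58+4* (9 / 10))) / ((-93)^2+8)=-0.00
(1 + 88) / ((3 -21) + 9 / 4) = -356 / 63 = -5.65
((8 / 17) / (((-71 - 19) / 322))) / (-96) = 161 / 9180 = 0.02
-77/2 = -38.50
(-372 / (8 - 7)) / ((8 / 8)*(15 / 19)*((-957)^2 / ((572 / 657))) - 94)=-367536 / 820424573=-0.00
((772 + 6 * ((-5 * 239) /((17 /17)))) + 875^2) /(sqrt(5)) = 339536.64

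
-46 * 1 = -46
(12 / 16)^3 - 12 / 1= -741 / 64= -11.58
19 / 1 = 19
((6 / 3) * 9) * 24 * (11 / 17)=4752 / 17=279.53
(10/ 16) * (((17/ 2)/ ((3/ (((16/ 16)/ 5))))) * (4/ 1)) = 17/ 12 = 1.42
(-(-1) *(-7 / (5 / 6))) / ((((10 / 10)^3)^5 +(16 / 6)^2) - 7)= -189 / 25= -7.56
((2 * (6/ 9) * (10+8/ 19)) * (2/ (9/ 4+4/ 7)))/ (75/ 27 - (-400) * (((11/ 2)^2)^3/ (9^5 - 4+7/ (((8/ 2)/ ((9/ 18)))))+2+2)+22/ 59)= 3708224549568/ 674171474829241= 0.01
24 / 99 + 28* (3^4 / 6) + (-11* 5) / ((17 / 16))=183154 / 561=326.48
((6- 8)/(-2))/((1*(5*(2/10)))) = 1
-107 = -107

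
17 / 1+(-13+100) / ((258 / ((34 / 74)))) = 54587 / 3182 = 17.15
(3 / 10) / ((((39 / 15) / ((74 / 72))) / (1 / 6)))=37 / 1872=0.02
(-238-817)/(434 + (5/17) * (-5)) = -17935/7353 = -2.44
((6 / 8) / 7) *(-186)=-19.93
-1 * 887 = -887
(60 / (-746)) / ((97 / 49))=-1470 / 36181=-0.04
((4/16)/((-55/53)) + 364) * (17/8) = 1360459/1760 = 772.99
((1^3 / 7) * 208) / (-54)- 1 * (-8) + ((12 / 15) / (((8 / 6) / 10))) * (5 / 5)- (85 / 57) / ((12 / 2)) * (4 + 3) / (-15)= 97429 / 7182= 13.57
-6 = -6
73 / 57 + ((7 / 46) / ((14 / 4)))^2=38674 / 30153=1.28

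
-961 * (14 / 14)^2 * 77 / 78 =-73997 / 78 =-948.68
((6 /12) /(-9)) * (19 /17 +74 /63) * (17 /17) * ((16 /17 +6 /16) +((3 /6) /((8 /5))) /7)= -6360905 /36705312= -0.17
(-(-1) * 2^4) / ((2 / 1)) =8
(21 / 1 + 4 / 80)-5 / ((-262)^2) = 1806189 / 85805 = 21.05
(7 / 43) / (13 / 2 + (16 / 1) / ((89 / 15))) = 1246 / 70391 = 0.02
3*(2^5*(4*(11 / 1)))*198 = 836352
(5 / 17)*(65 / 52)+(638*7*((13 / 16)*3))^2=128930475073 / 1088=118502274.88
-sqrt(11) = -3.32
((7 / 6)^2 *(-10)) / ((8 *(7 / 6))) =-35 / 24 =-1.46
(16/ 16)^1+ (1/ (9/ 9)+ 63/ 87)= 79/ 29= 2.72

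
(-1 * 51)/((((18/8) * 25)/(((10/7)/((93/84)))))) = -544/465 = -1.17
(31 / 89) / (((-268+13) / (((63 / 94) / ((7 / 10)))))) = -93 / 71111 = -0.00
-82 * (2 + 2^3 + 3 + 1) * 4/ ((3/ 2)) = -9184/ 3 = -3061.33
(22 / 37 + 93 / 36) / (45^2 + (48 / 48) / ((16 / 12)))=1411 / 899433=0.00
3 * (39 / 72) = 13 / 8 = 1.62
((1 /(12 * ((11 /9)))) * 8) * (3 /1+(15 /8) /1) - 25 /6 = -199 /132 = -1.51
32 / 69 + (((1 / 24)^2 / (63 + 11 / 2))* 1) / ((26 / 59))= 10943821 / 23594688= 0.46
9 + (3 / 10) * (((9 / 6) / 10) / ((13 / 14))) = 11763 / 1300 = 9.05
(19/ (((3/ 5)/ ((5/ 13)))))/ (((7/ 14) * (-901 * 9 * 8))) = -475/ 1265004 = -0.00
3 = 3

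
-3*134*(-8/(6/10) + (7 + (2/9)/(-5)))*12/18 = 76916/45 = 1709.24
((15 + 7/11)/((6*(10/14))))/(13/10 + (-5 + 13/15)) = -1.29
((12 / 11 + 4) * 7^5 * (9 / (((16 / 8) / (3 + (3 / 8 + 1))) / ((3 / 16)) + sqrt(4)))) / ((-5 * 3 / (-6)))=177885288 / 2563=69405.11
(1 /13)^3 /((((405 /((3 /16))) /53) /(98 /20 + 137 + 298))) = 233147 /47455200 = 0.00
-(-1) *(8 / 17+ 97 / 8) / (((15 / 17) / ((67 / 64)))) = 38257 / 2560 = 14.94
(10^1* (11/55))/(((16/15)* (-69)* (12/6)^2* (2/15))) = -75/1472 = -0.05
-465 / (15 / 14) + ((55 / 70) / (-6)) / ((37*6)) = -8093243 / 18648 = -434.00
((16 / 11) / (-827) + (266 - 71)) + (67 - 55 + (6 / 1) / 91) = 171413315 / 827827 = 207.06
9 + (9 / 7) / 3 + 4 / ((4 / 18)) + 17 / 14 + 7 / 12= 2455 / 84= 29.23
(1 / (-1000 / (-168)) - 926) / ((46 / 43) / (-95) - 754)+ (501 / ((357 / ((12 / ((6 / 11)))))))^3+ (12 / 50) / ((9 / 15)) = 3819015136884247127 / 129762972540600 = 29430.70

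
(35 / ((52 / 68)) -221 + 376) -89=1453 / 13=111.77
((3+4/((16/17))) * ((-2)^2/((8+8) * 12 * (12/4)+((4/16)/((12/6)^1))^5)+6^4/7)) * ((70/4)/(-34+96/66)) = -2438565566635/3378512051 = -721.79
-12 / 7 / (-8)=3 / 14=0.21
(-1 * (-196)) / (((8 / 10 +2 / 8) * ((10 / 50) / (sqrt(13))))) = 2800 * sqrt(13) / 3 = 3365.18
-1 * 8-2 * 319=-646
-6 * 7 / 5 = -42 / 5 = -8.40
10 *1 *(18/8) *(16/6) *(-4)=-240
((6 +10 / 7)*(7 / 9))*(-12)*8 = -1664 / 3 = -554.67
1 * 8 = 8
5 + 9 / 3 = 8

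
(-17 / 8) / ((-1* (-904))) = -17 / 7232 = -0.00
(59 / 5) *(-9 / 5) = -531 / 25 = -21.24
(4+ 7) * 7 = 77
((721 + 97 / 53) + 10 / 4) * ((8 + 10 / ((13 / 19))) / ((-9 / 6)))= -7534730 / 689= -10935.75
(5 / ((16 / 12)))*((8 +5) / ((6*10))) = 13 / 16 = 0.81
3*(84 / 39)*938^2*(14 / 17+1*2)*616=2185279100928 / 221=9888140728.18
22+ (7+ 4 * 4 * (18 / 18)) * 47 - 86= 1017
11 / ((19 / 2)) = 22 / 19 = 1.16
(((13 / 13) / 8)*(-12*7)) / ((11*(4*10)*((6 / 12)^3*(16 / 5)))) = -0.06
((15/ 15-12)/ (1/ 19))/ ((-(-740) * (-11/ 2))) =19/ 370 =0.05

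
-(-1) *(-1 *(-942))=942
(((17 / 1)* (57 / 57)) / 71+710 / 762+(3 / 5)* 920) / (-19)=-14963834 / 513969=-29.11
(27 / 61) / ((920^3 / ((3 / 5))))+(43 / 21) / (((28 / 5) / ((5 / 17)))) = 63828082202419 / 593512100160000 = 0.11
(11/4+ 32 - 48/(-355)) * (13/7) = 64.79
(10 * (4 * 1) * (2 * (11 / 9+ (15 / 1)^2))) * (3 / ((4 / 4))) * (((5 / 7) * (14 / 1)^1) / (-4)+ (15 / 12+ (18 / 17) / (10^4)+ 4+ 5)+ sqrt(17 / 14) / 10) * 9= 24432 * sqrt(238) / 7+ 8047399944 / 2125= 3840857.24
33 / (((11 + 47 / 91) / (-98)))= -147147 / 524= -280.81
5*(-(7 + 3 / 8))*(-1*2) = 73.75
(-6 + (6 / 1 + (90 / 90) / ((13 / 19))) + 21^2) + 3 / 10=57559 / 130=442.76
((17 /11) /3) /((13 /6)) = 34 /143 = 0.24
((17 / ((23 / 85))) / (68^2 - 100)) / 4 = 1445 / 416208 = 0.00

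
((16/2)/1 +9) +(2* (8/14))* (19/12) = 18.81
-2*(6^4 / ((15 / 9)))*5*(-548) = 4261248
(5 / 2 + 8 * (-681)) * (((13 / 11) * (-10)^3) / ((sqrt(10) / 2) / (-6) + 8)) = 424749000 * sqrt(10) / 50633 + 40775904000 / 50633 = 831850.34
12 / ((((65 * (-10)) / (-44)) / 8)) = 2112 / 325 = 6.50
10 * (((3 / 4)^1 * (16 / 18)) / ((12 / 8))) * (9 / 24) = 5 / 3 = 1.67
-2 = -2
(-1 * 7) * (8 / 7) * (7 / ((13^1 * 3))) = -56 / 39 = -1.44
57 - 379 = -322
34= 34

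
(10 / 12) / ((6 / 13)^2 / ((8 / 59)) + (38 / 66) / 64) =297440 / 563947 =0.53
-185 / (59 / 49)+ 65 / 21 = -186530 / 1239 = -150.55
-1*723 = -723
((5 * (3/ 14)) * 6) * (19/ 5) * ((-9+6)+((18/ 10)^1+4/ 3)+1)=969/ 35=27.69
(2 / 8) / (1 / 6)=3 / 2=1.50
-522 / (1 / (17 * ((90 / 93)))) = -266220 / 31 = -8587.74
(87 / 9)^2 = 841 / 9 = 93.44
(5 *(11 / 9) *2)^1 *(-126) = -1540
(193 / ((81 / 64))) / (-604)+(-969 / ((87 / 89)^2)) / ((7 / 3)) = -31310984629 / 72003897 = -434.85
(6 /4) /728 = 0.00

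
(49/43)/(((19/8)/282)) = 110544/817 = 135.30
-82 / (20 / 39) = -1599 / 10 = -159.90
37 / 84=0.44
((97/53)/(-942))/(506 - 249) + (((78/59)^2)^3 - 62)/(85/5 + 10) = -10222024619152484365/4870959011082589158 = -2.10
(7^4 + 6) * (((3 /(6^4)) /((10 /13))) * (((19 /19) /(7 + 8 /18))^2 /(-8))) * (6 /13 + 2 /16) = -0.01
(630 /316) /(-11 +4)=-0.28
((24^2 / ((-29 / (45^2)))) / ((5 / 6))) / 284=-349920 / 2059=-169.95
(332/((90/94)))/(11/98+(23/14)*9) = 382298/16425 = 23.28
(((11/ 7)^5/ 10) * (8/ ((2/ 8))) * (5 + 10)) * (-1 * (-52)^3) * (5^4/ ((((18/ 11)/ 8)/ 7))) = 9963825963520000/ 7203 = 1383288347010.97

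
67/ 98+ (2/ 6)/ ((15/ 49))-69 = -296473/ 4410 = -67.23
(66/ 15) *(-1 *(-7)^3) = 7546/ 5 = 1509.20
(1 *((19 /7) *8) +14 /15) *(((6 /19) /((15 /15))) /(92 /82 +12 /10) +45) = 16178723 /15827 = 1022.22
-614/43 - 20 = -1474/43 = -34.28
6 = 6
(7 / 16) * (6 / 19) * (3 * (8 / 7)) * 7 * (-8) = -504 / 19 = -26.53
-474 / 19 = -24.95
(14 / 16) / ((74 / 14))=49 / 296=0.17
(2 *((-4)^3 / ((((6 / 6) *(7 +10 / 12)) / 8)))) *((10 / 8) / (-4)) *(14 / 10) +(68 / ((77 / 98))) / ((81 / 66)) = 162064 / 1269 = 127.71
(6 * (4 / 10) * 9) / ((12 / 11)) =19.80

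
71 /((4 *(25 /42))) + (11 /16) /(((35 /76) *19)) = 20929 /700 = 29.90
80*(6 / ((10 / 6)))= 288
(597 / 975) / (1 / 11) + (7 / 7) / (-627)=1372178 / 203775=6.73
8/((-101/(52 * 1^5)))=-4.12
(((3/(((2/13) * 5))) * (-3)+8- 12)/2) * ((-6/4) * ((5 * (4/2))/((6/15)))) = 2355/8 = 294.38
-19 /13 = -1.46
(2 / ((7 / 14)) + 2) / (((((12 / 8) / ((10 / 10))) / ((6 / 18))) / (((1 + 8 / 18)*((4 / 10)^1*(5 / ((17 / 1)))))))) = 104 / 459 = 0.23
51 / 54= 17 / 18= 0.94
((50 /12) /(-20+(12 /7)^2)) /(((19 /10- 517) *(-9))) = -6125 /116268372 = -0.00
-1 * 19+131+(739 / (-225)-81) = 6236 / 225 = 27.72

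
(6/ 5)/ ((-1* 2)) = -3/ 5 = -0.60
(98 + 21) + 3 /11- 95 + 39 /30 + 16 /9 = 27077 /990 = 27.35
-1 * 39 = -39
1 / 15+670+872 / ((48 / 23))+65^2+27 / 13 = 690947 / 130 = 5314.98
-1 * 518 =-518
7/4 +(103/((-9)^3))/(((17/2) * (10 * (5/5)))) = 433343/247860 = 1.75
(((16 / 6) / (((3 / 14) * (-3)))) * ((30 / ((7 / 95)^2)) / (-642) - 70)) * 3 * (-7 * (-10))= 65941600 / 963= 68475.18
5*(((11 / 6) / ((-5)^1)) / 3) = -0.61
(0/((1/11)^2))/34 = 0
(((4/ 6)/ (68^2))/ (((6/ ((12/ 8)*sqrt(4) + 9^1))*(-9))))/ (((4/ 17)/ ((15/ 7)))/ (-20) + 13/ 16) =-0.00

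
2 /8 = 1 /4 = 0.25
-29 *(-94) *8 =21808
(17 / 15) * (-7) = -7.93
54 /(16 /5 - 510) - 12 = -15339 /1267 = -12.11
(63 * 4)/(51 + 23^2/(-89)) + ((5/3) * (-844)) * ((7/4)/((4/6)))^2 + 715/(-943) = -293075276143/30251440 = -9687.98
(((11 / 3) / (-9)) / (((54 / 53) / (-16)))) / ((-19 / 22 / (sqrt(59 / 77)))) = -9328 *sqrt(4543) / 96957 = -6.48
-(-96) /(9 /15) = 160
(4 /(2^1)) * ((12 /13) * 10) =240 /13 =18.46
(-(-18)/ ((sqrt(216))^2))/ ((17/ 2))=1/ 102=0.01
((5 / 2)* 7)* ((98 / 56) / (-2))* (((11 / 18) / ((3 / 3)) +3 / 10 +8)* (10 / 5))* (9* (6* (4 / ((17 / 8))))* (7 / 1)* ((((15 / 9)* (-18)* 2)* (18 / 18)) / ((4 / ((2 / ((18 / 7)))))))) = 38512040 / 17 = 2265414.12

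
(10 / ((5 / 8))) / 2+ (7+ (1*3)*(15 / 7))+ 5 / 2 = 335 / 14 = 23.93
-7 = -7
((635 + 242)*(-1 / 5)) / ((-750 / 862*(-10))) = -377987 / 18750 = -20.16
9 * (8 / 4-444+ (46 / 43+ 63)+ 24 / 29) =-4232223 / 1247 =-3393.92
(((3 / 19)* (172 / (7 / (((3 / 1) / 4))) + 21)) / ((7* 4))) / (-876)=-69 / 271852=-0.00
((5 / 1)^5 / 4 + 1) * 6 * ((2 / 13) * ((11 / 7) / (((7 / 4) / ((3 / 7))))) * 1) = 177012 / 637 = 277.88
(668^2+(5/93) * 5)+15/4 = 165996823/372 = 446228.02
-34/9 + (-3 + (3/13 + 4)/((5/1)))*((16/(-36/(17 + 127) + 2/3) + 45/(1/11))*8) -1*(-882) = -4862912/585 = -8312.67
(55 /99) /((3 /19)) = 95 /27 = 3.52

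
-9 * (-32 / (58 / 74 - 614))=-1184 / 2521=-0.47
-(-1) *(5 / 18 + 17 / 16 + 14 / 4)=697 / 144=4.84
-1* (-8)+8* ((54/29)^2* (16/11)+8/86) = 19528040/397793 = 49.09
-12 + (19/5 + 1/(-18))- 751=-68333/90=-759.26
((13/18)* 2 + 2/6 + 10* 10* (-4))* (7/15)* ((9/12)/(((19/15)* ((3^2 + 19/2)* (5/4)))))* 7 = -351232/10545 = -33.31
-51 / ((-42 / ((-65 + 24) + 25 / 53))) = -18258 / 371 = -49.21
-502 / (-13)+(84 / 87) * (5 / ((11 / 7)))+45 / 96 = 5594301 / 132704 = 42.16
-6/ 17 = -0.35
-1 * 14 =-14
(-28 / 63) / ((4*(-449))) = 0.00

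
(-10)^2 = 100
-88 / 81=-1.09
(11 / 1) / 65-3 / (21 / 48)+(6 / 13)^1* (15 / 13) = -36409 / 5915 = -6.16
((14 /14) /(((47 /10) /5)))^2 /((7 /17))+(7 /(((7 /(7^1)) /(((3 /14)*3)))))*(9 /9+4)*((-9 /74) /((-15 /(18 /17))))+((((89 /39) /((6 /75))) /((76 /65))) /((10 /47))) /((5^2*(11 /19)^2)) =939185509415 /56489926416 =16.63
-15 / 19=-0.79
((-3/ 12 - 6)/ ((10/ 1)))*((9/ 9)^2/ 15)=-1/ 24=-0.04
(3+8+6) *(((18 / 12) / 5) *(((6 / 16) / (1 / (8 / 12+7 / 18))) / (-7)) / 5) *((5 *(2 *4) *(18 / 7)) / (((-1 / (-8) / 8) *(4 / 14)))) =-46512 / 35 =-1328.91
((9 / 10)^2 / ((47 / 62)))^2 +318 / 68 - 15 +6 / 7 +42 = 22130668149 / 657177500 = 33.68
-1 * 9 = -9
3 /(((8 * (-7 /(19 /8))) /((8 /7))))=-57 /392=-0.15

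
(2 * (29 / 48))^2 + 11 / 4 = 2425 / 576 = 4.21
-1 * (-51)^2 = -2601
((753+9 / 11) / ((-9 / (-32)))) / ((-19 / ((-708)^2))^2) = 7407979861671936 / 3971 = 1865519985311.49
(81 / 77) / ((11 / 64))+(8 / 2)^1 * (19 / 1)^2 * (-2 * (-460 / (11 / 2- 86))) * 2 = -27950656 / 847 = -32999.59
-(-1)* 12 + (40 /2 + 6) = 38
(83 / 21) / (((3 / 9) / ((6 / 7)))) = 498 / 49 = 10.16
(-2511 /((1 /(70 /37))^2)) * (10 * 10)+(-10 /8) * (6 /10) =-4921564107 /5476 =-898751.66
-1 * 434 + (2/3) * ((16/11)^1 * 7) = -14098/33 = -427.21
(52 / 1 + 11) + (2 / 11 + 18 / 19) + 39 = 21554 / 209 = 103.13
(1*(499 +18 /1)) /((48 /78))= 6721 /8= 840.12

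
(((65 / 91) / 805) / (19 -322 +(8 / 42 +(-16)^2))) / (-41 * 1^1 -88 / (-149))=149 / 317633841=0.00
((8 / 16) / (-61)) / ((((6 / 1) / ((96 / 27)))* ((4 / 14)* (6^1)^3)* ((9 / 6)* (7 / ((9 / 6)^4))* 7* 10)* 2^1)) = -1 / 3689280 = -0.00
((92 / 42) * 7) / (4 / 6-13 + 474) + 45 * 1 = 62371 / 1385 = 45.03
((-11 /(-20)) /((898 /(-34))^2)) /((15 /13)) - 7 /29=-422163617 /1753928700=-0.24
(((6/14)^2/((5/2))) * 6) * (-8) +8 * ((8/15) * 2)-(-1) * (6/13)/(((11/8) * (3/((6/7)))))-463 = -9625459/21021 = -457.90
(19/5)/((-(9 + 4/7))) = -133/335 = -0.40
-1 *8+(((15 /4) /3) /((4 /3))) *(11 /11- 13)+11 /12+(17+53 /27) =17 /27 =0.63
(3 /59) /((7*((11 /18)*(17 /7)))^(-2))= 34969 /6372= 5.49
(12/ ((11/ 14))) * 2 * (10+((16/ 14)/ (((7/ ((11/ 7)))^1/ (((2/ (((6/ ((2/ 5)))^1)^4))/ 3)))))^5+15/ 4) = 7672414379128864075072763443238799281956/ 18267653283640152559697055816650390625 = 420.00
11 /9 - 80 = -709 /9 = -78.78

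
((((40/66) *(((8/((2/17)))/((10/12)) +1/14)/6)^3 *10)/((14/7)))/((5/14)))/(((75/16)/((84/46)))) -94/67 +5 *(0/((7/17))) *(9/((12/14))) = 50068695319634/6007010625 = 8335.04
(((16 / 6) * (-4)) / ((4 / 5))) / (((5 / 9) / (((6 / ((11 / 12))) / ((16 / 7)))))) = -756 / 11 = -68.73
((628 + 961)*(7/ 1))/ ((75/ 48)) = 177968/ 25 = 7118.72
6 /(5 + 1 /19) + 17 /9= 443 /144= 3.08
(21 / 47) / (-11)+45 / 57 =7356 / 9823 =0.75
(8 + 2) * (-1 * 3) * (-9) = 270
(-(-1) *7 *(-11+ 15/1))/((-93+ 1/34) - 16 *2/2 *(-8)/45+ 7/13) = -79560/254557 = -0.31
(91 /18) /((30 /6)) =91 /90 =1.01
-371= -371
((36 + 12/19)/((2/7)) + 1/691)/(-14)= -1683295/183806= -9.16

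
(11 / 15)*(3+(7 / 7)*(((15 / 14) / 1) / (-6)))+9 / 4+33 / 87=28613 / 6090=4.70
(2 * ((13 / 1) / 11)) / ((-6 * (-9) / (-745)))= -9685 / 297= -32.61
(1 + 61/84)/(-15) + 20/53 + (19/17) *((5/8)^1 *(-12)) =-1843679/227052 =-8.12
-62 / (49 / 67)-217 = -14787 / 49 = -301.78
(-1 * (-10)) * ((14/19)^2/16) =0.34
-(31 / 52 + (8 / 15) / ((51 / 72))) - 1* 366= -1623683 / 4420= -367.35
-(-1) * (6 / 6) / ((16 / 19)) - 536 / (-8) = 1091 / 16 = 68.19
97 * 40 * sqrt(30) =3880 * sqrt(30) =21251.64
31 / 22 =1.41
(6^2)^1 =36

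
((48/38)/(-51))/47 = -8/15181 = -0.00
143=143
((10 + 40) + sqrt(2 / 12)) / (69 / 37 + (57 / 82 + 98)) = 1517*sqrt(6) / 915297 + 151700 / 305099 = 0.50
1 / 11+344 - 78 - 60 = 206.09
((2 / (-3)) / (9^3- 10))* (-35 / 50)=7 / 10785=0.00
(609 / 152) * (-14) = -4263 / 76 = -56.09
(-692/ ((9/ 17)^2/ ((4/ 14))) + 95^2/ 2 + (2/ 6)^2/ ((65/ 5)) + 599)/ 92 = 64954483/ 1356264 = 47.89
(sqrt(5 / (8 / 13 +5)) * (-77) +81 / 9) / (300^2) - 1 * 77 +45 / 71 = -54219929 / 710000 - 77 * sqrt(4745) / 6570000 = -76.37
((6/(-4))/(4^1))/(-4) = 3/32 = 0.09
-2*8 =-16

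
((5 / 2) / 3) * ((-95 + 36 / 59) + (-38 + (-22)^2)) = 34575 / 118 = 293.01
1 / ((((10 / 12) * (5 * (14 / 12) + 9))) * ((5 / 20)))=0.32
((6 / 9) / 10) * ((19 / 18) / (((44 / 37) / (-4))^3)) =-962407 / 359370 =-2.68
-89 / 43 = -2.07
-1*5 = -5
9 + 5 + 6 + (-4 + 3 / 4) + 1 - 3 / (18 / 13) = 187 / 12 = 15.58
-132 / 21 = -44 / 7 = -6.29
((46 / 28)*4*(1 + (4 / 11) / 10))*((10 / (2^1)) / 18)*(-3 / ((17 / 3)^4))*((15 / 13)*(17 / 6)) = -176985 / 9835826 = -0.02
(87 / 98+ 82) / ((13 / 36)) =146214 / 637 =229.54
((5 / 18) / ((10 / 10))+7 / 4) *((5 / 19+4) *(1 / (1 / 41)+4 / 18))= 27083 / 76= 356.36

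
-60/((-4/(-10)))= -150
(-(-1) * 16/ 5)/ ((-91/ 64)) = -1024/ 455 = -2.25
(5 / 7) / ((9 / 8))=40 / 63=0.63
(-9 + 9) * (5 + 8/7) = 0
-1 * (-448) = 448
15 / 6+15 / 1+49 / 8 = 189 / 8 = 23.62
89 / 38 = 2.34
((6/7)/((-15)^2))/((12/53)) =53/3150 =0.02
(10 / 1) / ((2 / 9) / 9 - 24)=-405 / 971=-0.42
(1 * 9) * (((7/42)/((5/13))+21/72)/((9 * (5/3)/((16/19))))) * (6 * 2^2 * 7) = 29232/475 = 61.54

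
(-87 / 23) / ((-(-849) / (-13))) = 377 / 6509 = 0.06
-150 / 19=-7.89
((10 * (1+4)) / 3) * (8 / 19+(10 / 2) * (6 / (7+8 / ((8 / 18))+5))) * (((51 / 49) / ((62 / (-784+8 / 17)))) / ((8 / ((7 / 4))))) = -1123875 / 16492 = -68.15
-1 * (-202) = 202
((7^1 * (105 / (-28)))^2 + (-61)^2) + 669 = 81265 / 16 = 5079.06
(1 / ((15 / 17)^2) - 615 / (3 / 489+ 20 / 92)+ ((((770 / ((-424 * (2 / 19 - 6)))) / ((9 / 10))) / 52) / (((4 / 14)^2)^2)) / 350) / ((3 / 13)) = -731676335751571 / 61397913600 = -11916.96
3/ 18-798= -4787/ 6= -797.83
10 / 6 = 5 / 3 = 1.67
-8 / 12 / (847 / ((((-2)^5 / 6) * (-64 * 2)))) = -4096 / 7623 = -0.54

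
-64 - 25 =-89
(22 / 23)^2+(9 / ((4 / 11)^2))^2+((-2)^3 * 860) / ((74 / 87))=-17313078539 / 5010688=-3455.23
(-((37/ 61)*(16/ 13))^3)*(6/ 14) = -622424064/ 3490740799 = -0.18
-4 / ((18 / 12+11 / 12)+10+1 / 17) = -0.32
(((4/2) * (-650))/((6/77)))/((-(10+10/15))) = 25025/16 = 1564.06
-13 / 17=-0.76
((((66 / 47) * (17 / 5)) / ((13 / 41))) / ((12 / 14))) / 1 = 17.57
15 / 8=1.88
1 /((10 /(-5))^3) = -1 /8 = -0.12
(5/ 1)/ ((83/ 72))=360/ 83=4.34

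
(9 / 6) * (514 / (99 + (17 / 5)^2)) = 19275 / 2764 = 6.97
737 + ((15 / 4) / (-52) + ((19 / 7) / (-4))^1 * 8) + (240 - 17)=1389751 / 1456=954.50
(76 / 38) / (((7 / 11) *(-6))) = -0.52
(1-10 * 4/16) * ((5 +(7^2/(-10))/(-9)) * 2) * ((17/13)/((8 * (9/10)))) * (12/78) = -8483/18252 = -0.46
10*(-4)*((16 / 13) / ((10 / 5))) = -320 / 13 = -24.62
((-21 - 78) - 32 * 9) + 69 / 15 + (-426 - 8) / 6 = -6821 / 15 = -454.73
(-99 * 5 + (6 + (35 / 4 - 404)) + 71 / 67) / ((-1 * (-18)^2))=236695 / 86832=2.73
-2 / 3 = -0.67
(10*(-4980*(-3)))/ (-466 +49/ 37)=-1842600/ 5731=-321.51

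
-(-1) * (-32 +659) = 627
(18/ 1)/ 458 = 9/ 229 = 0.04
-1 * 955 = -955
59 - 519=-460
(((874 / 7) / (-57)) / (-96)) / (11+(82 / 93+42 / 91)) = 9269 / 5014128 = 0.00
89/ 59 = 1.51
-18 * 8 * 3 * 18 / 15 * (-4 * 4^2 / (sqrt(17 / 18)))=497664 * sqrt(34) / 85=34139.47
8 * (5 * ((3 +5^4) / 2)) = 12560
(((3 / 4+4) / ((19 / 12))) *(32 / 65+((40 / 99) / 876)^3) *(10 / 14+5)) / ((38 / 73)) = 1304511458082848 / 80461626376131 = 16.21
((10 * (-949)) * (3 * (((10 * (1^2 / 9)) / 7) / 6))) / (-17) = 47450 / 1071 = 44.30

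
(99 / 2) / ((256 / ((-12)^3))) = -2673 / 8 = -334.12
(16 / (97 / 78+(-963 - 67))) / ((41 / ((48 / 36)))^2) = -6656 / 404665449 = -0.00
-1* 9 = -9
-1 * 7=-7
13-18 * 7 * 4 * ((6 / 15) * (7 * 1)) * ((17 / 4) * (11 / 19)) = -3459.29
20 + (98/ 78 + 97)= 4612/ 39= 118.26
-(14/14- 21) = 20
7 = 7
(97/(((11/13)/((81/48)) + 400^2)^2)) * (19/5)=0.00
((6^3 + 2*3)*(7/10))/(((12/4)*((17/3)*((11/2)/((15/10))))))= 2331/935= 2.49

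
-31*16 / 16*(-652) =20212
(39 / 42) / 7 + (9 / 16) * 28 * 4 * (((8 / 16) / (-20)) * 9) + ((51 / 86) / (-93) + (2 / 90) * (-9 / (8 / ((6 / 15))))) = -183654729 / 13063400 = -14.06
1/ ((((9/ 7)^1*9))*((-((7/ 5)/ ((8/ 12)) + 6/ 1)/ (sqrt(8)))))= -140*sqrt(2)/ 6561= -0.03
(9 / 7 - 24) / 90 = -53 / 210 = -0.25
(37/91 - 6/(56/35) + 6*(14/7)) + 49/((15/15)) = 20987/364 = 57.66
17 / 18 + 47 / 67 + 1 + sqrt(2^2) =4.65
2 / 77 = 0.03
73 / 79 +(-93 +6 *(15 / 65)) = -93140 / 1027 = -90.69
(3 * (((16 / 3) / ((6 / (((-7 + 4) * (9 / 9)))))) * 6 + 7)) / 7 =-27 / 7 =-3.86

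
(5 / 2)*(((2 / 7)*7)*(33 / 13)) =165 / 13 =12.69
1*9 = 9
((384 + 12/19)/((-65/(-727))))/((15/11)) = 3154.77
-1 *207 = -207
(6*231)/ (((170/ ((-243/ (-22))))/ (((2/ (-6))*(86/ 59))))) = -219429/ 5015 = -43.75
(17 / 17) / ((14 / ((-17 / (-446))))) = 0.00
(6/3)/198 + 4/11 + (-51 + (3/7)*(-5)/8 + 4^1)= -259981/5544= -46.89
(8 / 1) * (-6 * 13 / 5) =-624 / 5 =-124.80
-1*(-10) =10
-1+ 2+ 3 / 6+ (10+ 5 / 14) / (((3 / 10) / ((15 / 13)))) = 7523 / 182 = 41.34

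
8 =8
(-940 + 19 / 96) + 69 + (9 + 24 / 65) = -5375341 / 6240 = -861.43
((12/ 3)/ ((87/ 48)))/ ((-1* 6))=-32/ 87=-0.37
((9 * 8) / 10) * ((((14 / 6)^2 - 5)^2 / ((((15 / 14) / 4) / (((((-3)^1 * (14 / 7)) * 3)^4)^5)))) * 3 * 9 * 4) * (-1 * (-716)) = 130855239509149990523453703192576 / 25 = 5234209580365999620938148000000.00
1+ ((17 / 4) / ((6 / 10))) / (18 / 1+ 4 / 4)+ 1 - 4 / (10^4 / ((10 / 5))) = 338011 / 142500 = 2.37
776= 776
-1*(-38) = 38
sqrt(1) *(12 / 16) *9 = 27 / 4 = 6.75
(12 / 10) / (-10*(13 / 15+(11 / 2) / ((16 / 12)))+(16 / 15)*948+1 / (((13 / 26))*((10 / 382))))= 72 / 62261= 0.00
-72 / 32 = -9 / 4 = -2.25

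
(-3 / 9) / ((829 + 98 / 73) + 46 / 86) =-3139 / 7824372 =-0.00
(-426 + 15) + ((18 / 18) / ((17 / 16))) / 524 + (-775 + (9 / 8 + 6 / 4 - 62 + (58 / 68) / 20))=-55467023 / 44540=-1245.33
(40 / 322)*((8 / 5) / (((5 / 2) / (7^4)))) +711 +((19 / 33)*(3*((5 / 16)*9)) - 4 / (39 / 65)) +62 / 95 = 1039155197 / 1153680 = 900.73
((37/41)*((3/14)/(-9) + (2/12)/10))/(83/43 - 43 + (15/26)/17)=351611/2238390490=0.00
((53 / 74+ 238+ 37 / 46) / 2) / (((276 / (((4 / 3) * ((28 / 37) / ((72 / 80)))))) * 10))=317072 / 6517809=0.05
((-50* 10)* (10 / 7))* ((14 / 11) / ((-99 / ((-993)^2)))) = 1095610000 / 121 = 9054628.10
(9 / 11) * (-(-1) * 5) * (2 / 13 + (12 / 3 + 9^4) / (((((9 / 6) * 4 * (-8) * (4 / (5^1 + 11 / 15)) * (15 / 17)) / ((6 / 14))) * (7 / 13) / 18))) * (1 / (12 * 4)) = -486596601 / 1793792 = -271.27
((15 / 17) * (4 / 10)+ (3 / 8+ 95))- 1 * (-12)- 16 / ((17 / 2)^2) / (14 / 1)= 1743213 / 16184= 107.71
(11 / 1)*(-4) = -44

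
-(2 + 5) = -7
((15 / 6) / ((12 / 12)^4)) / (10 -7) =5 / 6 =0.83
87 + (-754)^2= 568603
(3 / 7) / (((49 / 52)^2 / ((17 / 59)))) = 137904 / 991613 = 0.14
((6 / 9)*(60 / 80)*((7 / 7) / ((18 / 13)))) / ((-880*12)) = -13 / 380160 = -0.00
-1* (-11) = 11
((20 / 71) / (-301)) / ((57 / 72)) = -480 / 406049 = -0.00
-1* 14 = -14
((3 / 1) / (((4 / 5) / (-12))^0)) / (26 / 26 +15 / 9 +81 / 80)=0.82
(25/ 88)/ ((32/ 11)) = 25/ 256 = 0.10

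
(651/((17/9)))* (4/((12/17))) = 1953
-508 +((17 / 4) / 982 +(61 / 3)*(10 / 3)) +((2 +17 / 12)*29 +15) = -11529509 / 35352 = -326.13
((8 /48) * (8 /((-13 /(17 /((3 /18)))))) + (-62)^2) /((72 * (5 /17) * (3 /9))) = 70601 /130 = 543.08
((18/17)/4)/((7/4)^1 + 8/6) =54/629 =0.09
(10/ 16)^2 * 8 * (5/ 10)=25/ 16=1.56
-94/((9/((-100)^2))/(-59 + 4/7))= 384460000/63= 6102539.68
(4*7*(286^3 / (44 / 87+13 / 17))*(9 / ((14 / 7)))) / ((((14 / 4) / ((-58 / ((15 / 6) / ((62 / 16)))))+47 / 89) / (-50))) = -264248533434085200 / 1114247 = -237154359342.30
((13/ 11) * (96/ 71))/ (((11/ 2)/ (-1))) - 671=-5767057/ 8591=-671.29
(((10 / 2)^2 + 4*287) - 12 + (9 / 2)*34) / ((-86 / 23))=-15111 / 43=-351.42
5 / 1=5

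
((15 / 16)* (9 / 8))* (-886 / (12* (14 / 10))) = -99675 / 1792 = -55.62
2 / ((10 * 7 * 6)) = 1 / 210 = 0.00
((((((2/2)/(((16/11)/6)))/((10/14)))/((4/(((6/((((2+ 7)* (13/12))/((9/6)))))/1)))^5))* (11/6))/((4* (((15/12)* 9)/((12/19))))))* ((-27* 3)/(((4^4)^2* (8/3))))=-16671501/369862482329600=-0.00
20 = 20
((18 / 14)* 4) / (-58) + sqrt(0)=-18 / 203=-0.09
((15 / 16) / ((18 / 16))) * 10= 25 / 3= 8.33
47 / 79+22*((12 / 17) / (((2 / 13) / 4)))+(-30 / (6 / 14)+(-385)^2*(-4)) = -795815655 / 1343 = -592565.64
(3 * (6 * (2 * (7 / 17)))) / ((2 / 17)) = 126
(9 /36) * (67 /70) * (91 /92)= 0.24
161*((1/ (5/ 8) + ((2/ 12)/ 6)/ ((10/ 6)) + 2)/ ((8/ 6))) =34937/ 80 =436.71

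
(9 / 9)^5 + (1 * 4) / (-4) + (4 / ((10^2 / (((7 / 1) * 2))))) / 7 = 0.08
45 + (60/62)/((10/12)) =1431/31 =46.16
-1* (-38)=38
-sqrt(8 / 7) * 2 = -4 * sqrt(14) / 7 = -2.14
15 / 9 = 5 / 3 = 1.67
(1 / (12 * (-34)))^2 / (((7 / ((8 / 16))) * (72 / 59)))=0.00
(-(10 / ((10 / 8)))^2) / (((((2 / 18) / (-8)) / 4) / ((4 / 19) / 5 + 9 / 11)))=16570368 / 1045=15856.81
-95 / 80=-19 / 16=-1.19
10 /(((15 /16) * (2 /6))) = 32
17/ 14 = 1.21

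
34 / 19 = 1.79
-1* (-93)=93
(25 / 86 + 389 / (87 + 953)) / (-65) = -29727 / 2906800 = -0.01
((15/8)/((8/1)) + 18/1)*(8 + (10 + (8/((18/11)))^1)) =40067/96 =417.36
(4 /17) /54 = 2 /459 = 0.00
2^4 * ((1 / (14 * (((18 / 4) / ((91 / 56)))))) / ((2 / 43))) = 559 / 63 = 8.87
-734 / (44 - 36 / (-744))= -45508 / 2731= -16.66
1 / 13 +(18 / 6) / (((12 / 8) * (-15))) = -11 / 195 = -0.06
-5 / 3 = -1.67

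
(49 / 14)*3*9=189 / 2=94.50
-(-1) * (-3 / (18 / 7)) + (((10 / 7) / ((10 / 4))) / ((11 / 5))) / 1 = -419 / 462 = -0.91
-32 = -32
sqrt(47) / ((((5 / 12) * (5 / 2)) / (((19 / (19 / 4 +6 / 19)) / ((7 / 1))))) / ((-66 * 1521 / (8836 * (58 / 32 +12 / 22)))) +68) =13915908864 * sqrt(47) / 940666800877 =0.10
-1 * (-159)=159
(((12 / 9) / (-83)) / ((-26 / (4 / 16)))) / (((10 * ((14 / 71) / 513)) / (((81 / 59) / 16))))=983421 / 285201280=0.00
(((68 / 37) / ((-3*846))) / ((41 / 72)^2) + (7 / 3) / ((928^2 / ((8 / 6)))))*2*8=-12628607779 / 354018357936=-0.04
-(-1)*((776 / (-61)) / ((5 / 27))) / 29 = -20952 / 8845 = -2.37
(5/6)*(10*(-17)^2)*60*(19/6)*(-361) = -495562750/3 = -165187583.33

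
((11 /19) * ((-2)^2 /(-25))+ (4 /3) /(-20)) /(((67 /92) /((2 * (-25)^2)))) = -1044200 /3819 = -273.42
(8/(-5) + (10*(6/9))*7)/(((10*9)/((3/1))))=338/225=1.50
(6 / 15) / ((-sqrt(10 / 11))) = -sqrt(110) / 25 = -0.42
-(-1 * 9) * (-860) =-7740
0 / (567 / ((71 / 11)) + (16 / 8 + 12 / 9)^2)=0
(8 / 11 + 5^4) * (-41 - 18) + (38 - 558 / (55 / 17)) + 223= -2025616 / 55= -36829.38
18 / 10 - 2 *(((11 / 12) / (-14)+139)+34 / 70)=-116357 / 420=-277.04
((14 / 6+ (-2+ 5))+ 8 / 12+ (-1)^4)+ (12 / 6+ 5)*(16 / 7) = 23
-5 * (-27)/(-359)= -135/359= -0.38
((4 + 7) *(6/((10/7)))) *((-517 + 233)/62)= -32802/155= -211.63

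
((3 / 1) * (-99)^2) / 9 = 3267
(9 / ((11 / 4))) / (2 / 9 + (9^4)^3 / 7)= 2268 / 27960524111773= 0.00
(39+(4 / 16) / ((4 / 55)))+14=903 / 16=56.44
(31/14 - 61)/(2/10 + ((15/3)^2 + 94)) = -0.49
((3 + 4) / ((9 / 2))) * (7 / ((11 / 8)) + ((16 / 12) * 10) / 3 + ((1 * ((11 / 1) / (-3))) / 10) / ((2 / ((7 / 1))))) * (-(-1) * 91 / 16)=10407943 / 142560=73.01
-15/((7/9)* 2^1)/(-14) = 0.69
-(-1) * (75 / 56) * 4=75 / 14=5.36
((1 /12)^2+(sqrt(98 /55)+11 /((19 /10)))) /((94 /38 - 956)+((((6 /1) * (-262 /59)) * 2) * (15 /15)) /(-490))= -229241845 /37706596848 - 384503 * sqrt(110) /2880365037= -0.01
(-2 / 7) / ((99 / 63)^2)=-14 / 121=-0.12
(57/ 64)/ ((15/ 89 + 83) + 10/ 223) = 377093/ 35232768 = 0.01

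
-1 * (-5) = 5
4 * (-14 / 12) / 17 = -14 / 51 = -0.27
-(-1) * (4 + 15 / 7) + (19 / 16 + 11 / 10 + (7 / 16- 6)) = 803 / 280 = 2.87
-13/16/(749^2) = -13/8976016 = -0.00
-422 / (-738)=211 / 369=0.57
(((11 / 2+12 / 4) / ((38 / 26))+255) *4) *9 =178398 / 19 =9389.37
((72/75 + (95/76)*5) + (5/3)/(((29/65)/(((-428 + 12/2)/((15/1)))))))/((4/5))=-2554819/20880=-122.36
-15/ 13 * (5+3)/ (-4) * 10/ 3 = 100/ 13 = 7.69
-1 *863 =-863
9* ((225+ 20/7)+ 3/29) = 416484/203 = 2051.65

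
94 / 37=2.54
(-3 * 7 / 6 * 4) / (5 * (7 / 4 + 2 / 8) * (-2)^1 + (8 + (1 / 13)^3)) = 30758 / 26363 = 1.17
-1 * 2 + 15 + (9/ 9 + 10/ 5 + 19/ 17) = 291/ 17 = 17.12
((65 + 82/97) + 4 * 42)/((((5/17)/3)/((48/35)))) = 55527984/16975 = 3271.16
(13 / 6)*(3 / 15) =13 / 30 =0.43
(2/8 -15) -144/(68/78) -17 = -13391/68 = -196.93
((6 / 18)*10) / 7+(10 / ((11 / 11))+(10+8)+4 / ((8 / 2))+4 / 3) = 647 / 21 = 30.81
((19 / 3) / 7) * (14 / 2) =6.33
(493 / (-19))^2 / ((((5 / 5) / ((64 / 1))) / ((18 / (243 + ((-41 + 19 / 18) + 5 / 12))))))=3811.83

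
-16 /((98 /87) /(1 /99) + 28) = -232 /2023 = -0.11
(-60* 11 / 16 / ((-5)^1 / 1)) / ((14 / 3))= 99 / 56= 1.77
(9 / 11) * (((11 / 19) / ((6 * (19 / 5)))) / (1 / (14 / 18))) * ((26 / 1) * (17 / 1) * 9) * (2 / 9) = 15470 / 1083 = 14.28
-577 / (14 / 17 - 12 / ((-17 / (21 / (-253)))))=-2481677 / 3290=-754.31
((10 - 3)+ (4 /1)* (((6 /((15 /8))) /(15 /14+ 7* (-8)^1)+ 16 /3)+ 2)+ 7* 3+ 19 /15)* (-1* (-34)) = 7630314 /3845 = 1984.48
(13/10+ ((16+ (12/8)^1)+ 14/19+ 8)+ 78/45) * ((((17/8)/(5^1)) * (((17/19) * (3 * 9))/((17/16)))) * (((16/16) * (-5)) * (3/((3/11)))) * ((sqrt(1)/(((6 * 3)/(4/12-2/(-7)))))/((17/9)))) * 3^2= -2549.15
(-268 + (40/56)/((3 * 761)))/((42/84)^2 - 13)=21.02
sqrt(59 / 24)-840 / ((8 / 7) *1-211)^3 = 288120 / 3170044709 + sqrt(354) / 12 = 1.57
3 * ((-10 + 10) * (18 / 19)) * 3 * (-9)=0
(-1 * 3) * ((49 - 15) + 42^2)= -5394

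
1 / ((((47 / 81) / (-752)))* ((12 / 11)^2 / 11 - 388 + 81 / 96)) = 55199232 / 16485151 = 3.35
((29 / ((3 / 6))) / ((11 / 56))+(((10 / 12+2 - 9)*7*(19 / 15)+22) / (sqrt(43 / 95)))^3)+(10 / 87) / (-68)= -114293.03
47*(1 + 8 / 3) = 172.33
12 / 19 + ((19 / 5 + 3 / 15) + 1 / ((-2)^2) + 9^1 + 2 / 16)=14.01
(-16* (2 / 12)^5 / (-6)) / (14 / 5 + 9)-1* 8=-1376347 / 172044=-8.00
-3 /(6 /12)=-6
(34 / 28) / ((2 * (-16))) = -17 / 448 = -0.04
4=4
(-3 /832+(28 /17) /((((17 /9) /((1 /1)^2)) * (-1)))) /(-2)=210531 /480896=0.44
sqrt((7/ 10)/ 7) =sqrt(10)/ 10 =0.32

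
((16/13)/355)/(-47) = -16/216905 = -0.00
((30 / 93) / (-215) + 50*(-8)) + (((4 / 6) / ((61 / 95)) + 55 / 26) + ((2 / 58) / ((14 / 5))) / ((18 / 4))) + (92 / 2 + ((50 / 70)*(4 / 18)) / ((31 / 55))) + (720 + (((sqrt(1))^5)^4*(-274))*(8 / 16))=897792946385 / 3862530126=232.44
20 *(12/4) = 60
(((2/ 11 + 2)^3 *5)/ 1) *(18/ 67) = 1244160/ 89177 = 13.95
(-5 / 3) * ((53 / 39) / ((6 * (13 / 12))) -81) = 204805 / 1521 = 134.65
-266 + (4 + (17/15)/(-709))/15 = -42391127/159525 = -265.73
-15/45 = -1/3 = -0.33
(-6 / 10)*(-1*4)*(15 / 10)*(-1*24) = -432 / 5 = -86.40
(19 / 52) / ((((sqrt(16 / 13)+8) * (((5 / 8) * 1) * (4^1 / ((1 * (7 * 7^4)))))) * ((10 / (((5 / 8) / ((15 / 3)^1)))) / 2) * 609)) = 45619 / 3549600-45619 * sqrt(13) / 92289600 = 0.01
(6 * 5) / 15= 2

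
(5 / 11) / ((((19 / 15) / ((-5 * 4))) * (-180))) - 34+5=-18158 / 627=-28.96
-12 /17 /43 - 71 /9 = -52009 /6579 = -7.91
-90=-90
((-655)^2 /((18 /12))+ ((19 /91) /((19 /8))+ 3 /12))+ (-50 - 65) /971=286016.89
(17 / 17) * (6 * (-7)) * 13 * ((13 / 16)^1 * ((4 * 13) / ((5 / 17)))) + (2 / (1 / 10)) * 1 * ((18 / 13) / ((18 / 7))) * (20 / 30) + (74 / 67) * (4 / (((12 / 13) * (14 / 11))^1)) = -4781386903 / 60970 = -78421.96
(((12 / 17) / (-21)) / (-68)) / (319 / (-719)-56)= -719 / 82099409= -0.00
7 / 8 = 0.88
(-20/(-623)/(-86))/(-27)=10/723303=0.00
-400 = -400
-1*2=-2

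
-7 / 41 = -0.17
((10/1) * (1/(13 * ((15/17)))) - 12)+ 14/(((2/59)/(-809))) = -13030997/39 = -334128.13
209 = 209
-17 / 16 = -1.06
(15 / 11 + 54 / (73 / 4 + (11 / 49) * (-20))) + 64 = 685189 / 9889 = 69.29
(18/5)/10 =9/25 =0.36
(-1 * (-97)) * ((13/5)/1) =1261/5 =252.20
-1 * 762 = -762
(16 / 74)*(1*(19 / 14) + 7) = 468 / 259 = 1.81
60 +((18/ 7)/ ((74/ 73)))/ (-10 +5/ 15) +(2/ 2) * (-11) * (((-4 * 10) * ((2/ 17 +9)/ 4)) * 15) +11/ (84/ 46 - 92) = 235283147203/ 15577814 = 15103.73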